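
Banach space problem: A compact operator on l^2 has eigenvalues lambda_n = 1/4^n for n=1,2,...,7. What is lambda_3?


The eigenvalue formula gives lambda_3 = 1/4^3
= 1/64
= 0.0156

0.0156


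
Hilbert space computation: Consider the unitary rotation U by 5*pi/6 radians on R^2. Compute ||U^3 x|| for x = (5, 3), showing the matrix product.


U is a rotation by theta = 5*pi/6
U^3 = rotation by 3*theta = 15*pi/6 = 3*pi/6 (mod 2*pi)
cos(3*pi/6) = 0.0000, sin(3*pi/6) = 1.0000
U^3 x = (0.0000 * 5 - 1.0000 * 3, 1.0000 * 5 + 0.0000 * 3)
= (-3.0000, 5.0000)
||U^3 x|| = sqrt((-3.0000)^2 + 5.0000^2) = sqrt(34.0000) = 5.8310

5.8310


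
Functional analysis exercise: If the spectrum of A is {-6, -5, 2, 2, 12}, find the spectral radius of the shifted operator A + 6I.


Spectrum of A + 6I = {0, 1, 8, 8, 18}
Spectral radius = max |lambda| over the shifted spectrum
= max(0, 1, 8, 8, 18) = 18

18


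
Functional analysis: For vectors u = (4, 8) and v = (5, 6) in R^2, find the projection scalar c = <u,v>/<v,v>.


Computing <u,v> = 4*5 + 8*6 = 68
Computing <v,v> = 5^2 + 6^2 = 61
Projection coefficient = 68/61 = 1.1148

1.1148


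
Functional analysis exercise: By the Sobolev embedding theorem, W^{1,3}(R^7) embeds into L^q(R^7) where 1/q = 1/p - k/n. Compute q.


Using the Sobolev embedding formula: 1/q = 1/p - k/n
1/q = 1/3 - 1/7 = 4/21
q = 1/(4/21) = 21/4 = 5.2500

5.2500


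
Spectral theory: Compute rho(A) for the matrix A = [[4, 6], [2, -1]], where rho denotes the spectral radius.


For a 2x2 matrix, eigenvalues satisfy lambda^2 - (trace)*lambda + det = 0
trace = 4 + -1 = 3
det = 4*-1 - 6*2 = -16
discriminant = 3^2 - 4*(-16) = 73
spectral radius = max |eigenvalue| = 5.7720

5.7720


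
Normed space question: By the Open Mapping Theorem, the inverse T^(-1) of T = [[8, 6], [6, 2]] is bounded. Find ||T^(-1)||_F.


det(T) = 8*2 - 6*6 = -20
T^(-1) = (1/-20) * [[2, -6], [-6, 8]] = [[-0.1000, 0.3000], [0.3000, -0.4000]]
||T^(-1)||_F^2 = (-0.1000)^2 + 0.3000^2 + 0.3000^2 + (-0.4000)^2 = 0.3500
||T^(-1)||_F = sqrt(0.3500) = 0.5916

0.5916


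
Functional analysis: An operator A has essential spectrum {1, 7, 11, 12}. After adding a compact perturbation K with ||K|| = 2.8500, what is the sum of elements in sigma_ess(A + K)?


By Weyl's theorem, the essential spectrum is invariant under compact perturbations.
sigma_ess(A + K) = sigma_ess(A) = {1, 7, 11, 12}
Sum = 1 + 7 + 11 + 12 = 31

31


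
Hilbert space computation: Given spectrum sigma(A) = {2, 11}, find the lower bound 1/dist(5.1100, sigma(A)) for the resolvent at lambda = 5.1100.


dist(5.1100, {2, 11}) = min(|5.1100 - 2|, |5.1100 - 11|)
= min(3.1100, 5.8900) = 3.1100
Resolvent bound = 1/3.1100 = 0.3215

0.3215


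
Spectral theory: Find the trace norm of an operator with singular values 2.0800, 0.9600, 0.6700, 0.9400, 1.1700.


The nuclear norm is the sum of all singular values.
||T||_1 = 2.0800 + 0.9600 + 0.6700 + 0.9400 + 1.1700
= 5.8200

5.8200


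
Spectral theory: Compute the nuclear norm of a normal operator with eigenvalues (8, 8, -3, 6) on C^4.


For a normal operator, singular values equal |eigenvalues|.
Trace norm = sum |lambda_i| = 8 + 8 + 3 + 6
= 25

25


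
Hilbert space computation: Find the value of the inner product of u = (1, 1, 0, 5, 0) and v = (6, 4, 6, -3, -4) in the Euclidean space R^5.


Computing the standard inner product <u, v> = sum u_i * v_i
= 1*6 + 1*4 + 0*6 + 5*-3 + 0*-4
= 6 + 4 + 0 + -15 + 0
= -5

-5


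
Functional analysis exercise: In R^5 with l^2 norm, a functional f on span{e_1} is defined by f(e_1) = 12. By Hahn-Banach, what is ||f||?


The norm of f is given by ||f|| = sup_{||x||=1} |f(x)|.
On span{e_1}, ||e_1|| = 1, so ||f|| = |f(e_1)| / ||e_1||
= |12| / 1 = 12.0000

12.0000


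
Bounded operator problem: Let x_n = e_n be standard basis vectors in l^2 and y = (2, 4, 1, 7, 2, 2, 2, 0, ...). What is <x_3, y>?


x_3 = e_3 is the standard basis vector with 1 in position 3.
<x_3, y> = y_3 = 1
As n -> infinity, <x_n, y> -> 0, confirming weak convergence of (x_n) to 0.

1


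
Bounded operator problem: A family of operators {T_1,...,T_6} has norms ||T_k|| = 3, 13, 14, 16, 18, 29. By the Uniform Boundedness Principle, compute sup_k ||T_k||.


By the Uniform Boundedness Principle, the supremum of norms is finite.
sup_k ||T_k|| = max(3, 13, 14, 16, 18, 29) = 29

29


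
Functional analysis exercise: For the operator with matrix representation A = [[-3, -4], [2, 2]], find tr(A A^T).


trace(A * A^T) = sum of squares of all entries
= (-3)^2 + (-4)^2 + 2^2 + 2^2
= 9 + 16 + 4 + 4
= 33

33


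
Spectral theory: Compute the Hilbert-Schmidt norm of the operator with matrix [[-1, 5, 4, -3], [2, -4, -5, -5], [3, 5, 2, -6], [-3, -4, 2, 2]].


The Hilbert-Schmidt norm is sqrt(sum of squares of all entries).
Sum of squares = (-1)^2 + 5^2 + 4^2 + (-3)^2 + 2^2 + (-4)^2 + (-5)^2 + (-5)^2 + 3^2 + 5^2 + 2^2 + (-6)^2 + (-3)^2 + (-4)^2 + 2^2 + 2^2
= 1 + 25 + 16 + 9 + 4 + 16 + 25 + 25 + 9 + 25 + 4 + 36 + 9 + 16 + 4 + 4 = 228
||T||_HS = sqrt(228) = 15.0997

15.0997


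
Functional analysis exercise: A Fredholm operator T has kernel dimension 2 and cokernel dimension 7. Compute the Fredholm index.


The Fredholm index is defined as ind(T) = dim(ker T) - dim(coker T)
= 2 - 7
= -5

-5


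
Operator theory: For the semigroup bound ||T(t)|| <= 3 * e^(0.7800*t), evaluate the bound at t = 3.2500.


||T(3.2500)|| <= 3 * exp(0.7800 * 3.2500)
= 3 * exp(2.5350)
= 3 * 12.6164
= 37.8493

37.8493


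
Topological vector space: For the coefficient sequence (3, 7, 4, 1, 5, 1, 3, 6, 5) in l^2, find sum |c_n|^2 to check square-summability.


sum |c_n|^2 = 3^2 + 7^2 + 4^2 + 1^2 + 5^2 + 1^2 + 3^2 + 6^2 + 5^2
= 9 + 49 + 16 + 1 + 25 + 1 + 9 + 36 + 25
= 171

171


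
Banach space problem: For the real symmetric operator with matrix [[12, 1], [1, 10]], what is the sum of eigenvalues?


For a self-adjoint (symmetric) matrix, the eigenvalues are real.
The sum of eigenvalues equals the trace of the matrix.
trace = 12 + 10 = 22

22


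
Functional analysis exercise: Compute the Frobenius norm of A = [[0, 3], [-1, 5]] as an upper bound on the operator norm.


||A||_F^2 = sum a_ij^2
= 0^2 + 3^2 + (-1)^2 + 5^2
= 0 + 9 + 1 + 25 = 35
||A||_F = sqrt(35) = 5.9161

5.9161


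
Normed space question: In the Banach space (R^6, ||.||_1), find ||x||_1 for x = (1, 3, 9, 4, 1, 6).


The l^1 norm equals the sum of absolute values of all components.
||x||_1 = 1 + 3 + 9 + 4 + 1 + 6
= 24

24.0000


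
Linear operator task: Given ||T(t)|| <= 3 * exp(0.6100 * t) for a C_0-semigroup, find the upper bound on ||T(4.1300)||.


||T(4.1300)|| <= 3 * exp(0.6100 * 4.1300)
= 3 * exp(2.5193)
= 3 * 12.4199
= 37.2597

37.2597


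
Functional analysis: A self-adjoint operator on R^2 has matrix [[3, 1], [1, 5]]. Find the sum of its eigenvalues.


For a self-adjoint (symmetric) matrix, the eigenvalues are real.
The sum of eigenvalues equals the trace of the matrix.
trace = 3 + 5 = 8

8


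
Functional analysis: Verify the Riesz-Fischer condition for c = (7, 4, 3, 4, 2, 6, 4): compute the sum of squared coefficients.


sum |c_n|^2 = 7^2 + 4^2 + 3^2 + 4^2 + 2^2 + 6^2 + 4^2
= 49 + 16 + 9 + 16 + 4 + 36 + 16
= 146

146


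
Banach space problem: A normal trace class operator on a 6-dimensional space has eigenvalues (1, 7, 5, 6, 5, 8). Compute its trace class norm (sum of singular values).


For a normal operator, singular values equal |eigenvalues|.
Trace norm = sum |lambda_i| = 1 + 7 + 5 + 6 + 5 + 8
= 32

32


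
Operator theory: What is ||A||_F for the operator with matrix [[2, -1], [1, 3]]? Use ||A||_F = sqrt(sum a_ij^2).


||A||_F^2 = sum a_ij^2
= 2^2 + (-1)^2 + 1^2 + 3^2
= 4 + 1 + 1 + 9 = 15
||A||_F = sqrt(15) = 3.8730

3.8730


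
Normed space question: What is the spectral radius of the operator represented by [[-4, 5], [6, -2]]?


For a 2x2 matrix, eigenvalues satisfy lambda^2 - (trace)*lambda + det = 0
trace = -4 + -2 = -6
det = -4*-2 - 5*6 = -22
discriminant = (-6)^2 - 4*(-22) = 124
spectral radius = max |eigenvalue| = 8.5678

8.5678


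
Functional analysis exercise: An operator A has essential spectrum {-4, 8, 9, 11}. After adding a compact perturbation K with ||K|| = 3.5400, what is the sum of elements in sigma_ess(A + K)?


By Weyl's theorem, the essential spectrum is invariant under compact perturbations.
sigma_ess(A + K) = sigma_ess(A) = {-4, 8, 9, 11}
Sum = -4 + 8 + 9 + 11 = 24

24


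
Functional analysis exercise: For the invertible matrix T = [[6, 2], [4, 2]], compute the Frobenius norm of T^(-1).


det(T) = 6*2 - 2*4 = 4
T^(-1) = (1/4) * [[2, -2], [-4, 6]] = [[0.5000, -0.5000], [-1.0000, 1.5000]]
||T^(-1)||_F^2 = 0.5000^2 + (-0.5000)^2 + (-1.0000)^2 + 1.5000^2 = 3.7500
||T^(-1)||_F = sqrt(3.7500) = 1.9365

1.9365


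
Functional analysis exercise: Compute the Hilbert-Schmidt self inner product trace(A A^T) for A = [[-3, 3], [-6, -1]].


trace(A * A^T) = sum of squares of all entries
= (-3)^2 + 3^2 + (-6)^2 + (-1)^2
= 9 + 9 + 36 + 1
= 55

55


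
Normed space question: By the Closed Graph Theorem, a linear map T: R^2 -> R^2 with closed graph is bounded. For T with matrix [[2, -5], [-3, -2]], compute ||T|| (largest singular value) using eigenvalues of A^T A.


A^T A = [[13, -4], [-4, 29]]
trace(A^T A) = 42, det(A^T A) = 361
discriminant = 42^2 - 4*361 = 320
Largest eigenvalue of A^T A = (trace + sqrt(disc))/2 = 29.9443
||T|| = sqrt(29.9443) = 5.4721

5.4721


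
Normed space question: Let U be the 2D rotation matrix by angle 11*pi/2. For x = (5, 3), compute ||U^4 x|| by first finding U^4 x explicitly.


U is a rotation by theta = 11*pi/2
U^4 = rotation by 4*theta = 44*pi/2 = 0*pi/2 (mod 2*pi)
cos(0*pi/2) = 1.0000, sin(0*pi/2) = 0.0000
U^4 x = (1.0000 * 5 - 0.0000 * 3, 0.0000 * 5 + 1.0000 * 3)
= (5.0000, 3.0000)
||U^4 x|| = sqrt(5.0000^2 + 3.0000^2) = sqrt(34.0000) = 5.8310

5.8310


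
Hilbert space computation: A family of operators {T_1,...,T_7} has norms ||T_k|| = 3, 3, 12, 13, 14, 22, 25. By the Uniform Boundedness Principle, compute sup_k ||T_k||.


By the Uniform Boundedness Principle, the supremum of norms is finite.
sup_k ||T_k|| = max(3, 3, 12, 13, 14, 22, 25) = 25

25


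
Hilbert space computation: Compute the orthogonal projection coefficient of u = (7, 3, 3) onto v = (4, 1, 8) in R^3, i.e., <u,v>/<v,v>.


Computing <u,v> = 7*4 + 3*1 + 3*8 = 55
Computing <v,v> = 4^2 + 1^2 + 8^2 = 81
Projection coefficient = 55/81 = 0.6790

0.6790


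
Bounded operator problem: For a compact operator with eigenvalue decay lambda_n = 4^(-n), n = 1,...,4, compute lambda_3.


The eigenvalue formula gives lambda_3 = 1/4^3
= 1/64
= 0.0156

0.0156


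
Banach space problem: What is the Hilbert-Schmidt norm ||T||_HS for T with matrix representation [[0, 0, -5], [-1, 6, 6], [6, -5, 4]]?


The Hilbert-Schmidt norm is sqrt(sum of squares of all entries).
Sum of squares = 0^2 + 0^2 + (-5)^2 + (-1)^2 + 6^2 + 6^2 + 6^2 + (-5)^2 + 4^2
= 0 + 0 + 25 + 1 + 36 + 36 + 36 + 25 + 16 = 175
||T||_HS = sqrt(175) = 13.2288

13.2288


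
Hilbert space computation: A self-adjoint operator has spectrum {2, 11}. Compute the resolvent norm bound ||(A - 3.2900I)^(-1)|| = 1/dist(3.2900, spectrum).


dist(3.2900, {2, 11}) = min(|3.2900 - 2|, |3.2900 - 11|)
= min(1.2900, 7.7100) = 1.2900
Resolvent bound = 1/1.2900 = 0.7752

0.7752


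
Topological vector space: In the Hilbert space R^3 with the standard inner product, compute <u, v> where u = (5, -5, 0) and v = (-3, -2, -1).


Computing the standard inner product <u, v> = sum u_i * v_i
= 5*-3 + -5*-2 + 0*-1
= -15 + 10 + 0
= -5

-5


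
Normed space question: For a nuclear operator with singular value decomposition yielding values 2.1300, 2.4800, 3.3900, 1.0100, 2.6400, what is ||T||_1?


The nuclear norm is the sum of all singular values.
||T||_1 = 2.1300 + 2.4800 + 3.3900 + 1.0100 + 2.6400
= 11.6500

11.6500


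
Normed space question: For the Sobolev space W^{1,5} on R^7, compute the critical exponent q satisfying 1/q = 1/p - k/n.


Using the Sobolev embedding formula: 1/q = 1/p - k/n
1/q = 1/5 - 1/7 = 2/35
q = 1/(2/35) = 35/2 = 17.5000

17.5000


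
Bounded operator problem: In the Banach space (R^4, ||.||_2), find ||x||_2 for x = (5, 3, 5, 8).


The l^2 norm = (sum |x_i|^2)^(1/2)
Sum of 2th powers = 25 + 9 + 25 + 64 = 123
||x||_2 = (123)^(1/2) = 11.0905

11.0905


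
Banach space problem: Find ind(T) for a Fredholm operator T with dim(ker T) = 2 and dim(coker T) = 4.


The Fredholm index is defined as ind(T) = dim(ker T) - dim(coker T)
= 2 - 4
= -2

-2


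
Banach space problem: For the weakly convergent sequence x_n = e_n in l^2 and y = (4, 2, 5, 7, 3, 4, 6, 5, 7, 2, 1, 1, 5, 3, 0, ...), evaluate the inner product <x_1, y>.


x_1 = e_1 is the standard basis vector with 1 in position 1.
<x_1, y> = y_1 = 4
As n -> infinity, <x_n, y> -> 0, confirming weak convergence of (x_n) to 0.

4


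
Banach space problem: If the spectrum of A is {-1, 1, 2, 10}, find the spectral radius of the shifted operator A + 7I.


Spectrum of A + 7I = {6, 8, 9, 17}
Spectral radius = max |lambda| over the shifted spectrum
= max(6, 8, 9, 17) = 17

17


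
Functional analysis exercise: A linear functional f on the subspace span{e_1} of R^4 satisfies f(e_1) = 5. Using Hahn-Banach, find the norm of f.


The norm of f is given by ||f|| = sup_{||x||=1} |f(x)|.
On span{e_1}, ||e_1|| = 1, so ||f|| = |f(e_1)| / ||e_1||
= |5| / 1 = 5.0000

5.0000


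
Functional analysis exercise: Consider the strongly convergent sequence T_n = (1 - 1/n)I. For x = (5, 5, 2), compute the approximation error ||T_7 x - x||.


T_7 x - x = (1 - 1/7)x - x = -x/7
||x|| = sqrt(54) = 7.3485
||T_7 x - x|| = ||x||/7 = 7.3485/7 = 1.0498

1.0498


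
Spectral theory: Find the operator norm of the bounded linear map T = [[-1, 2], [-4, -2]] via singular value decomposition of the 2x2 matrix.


A^T A = [[17, 6], [6, 8]]
trace(A^T A) = 25, det(A^T A) = 100
discriminant = 25^2 - 4*100 = 225
Largest eigenvalue of A^T A = (trace + sqrt(disc))/2 = 20.0000
||T|| = sqrt(20.0000) = 4.4721

4.4721


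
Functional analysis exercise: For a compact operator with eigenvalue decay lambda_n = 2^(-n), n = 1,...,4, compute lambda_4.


The eigenvalue formula gives lambda_4 = 1/2^4
= 1/16
= 0.0625

0.0625


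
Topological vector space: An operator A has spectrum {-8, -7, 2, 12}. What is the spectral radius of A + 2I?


Spectrum of A + 2I = {-6, -5, 4, 14}
Spectral radius = max |lambda| over the shifted spectrum
= max(6, 5, 4, 14) = 14

14


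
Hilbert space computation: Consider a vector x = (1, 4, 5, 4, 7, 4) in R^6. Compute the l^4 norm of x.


The l^4 norm = (sum |x_i|^4)^(1/4)
Sum of 4th powers = 1 + 256 + 625 + 256 + 2401 + 256 = 3795
||x||_4 = (3795)^(1/4) = 7.8488

7.8488


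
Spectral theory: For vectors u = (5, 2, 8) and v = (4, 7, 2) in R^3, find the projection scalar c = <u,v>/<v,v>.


Computing <u,v> = 5*4 + 2*7 + 8*2 = 50
Computing <v,v> = 4^2 + 7^2 + 2^2 = 69
Projection coefficient = 50/69 = 0.7246

0.7246


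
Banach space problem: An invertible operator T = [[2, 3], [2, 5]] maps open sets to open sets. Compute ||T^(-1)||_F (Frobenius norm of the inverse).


det(T) = 2*5 - 3*2 = 4
T^(-1) = (1/4) * [[5, -3], [-2, 2]] = [[1.2500, -0.7500], [-0.5000, 0.5000]]
||T^(-1)||_F^2 = 1.2500^2 + (-0.7500)^2 + (-0.5000)^2 + 0.5000^2 = 2.6250
||T^(-1)||_F = sqrt(2.6250) = 1.6202

1.6202


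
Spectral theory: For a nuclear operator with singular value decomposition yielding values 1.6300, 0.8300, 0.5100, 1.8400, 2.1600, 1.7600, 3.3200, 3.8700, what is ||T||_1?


The nuclear norm is the sum of all singular values.
||T||_1 = 1.6300 + 0.8300 + 0.5100 + 1.8400 + 2.1600 + 1.7600 + 3.3200 + 3.8700
= 15.9200

15.9200


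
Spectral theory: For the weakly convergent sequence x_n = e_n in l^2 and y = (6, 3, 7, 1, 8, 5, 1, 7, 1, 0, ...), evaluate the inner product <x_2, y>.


x_2 = e_2 is the standard basis vector with 1 in position 2.
<x_2, y> = y_2 = 3
As n -> infinity, <x_n, y> -> 0, confirming weak convergence of (x_n) to 0.

3


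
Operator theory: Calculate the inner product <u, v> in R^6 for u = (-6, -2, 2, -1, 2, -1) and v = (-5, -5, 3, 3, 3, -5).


Computing the standard inner product <u, v> = sum u_i * v_i
= -6*-5 + -2*-5 + 2*3 + -1*3 + 2*3 + -1*-5
= 30 + 10 + 6 + -3 + 6 + 5
= 54

54


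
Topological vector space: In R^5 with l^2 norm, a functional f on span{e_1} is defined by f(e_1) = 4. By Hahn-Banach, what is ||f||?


The norm of f is given by ||f|| = sup_{||x||=1} |f(x)|.
On span{e_1}, ||e_1|| = 1, so ||f|| = |f(e_1)| / ||e_1||
= |4| / 1 = 4.0000

4.0000


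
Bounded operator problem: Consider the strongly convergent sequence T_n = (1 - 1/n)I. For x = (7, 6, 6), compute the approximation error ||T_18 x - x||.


T_18 x - x = (1 - 1/18)x - x = -x/18
||x|| = sqrt(121) = 11.0000
||T_18 x - x|| = ||x||/18 = 11.0000/18 = 0.6111

0.6111


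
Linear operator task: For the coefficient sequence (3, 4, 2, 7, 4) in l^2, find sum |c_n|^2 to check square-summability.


sum |c_n|^2 = 3^2 + 4^2 + 2^2 + 7^2 + 4^2
= 9 + 16 + 4 + 49 + 16
= 94

94


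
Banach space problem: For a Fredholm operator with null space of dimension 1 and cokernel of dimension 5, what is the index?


The Fredholm index is defined as ind(T) = dim(ker T) - dim(coker T)
= 1 - 5
= -4

-4


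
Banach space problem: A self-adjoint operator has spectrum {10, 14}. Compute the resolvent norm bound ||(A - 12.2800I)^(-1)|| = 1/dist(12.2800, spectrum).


dist(12.2800, {10, 14}) = min(|12.2800 - 10|, |12.2800 - 14|)
= min(2.2800, 1.7200) = 1.7200
Resolvent bound = 1/1.7200 = 0.5814

0.5814


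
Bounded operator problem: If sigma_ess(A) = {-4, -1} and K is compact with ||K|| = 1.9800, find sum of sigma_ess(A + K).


By Weyl's theorem, the essential spectrum is invariant under compact perturbations.
sigma_ess(A + K) = sigma_ess(A) = {-4, -1}
Sum = -4 + -1 = -5

-5


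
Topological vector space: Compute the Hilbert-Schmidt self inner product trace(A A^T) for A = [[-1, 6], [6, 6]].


trace(A * A^T) = sum of squares of all entries
= (-1)^2 + 6^2 + 6^2 + 6^2
= 1 + 36 + 36 + 36
= 109

109


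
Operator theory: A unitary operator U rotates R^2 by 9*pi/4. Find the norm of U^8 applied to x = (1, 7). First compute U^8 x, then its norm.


U is a rotation by theta = 9*pi/4
U^8 = rotation by 8*theta = 72*pi/4 = 0*pi/4 (mod 2*pi)
cos(0*pi/4) = 1.0000, sin(0*pi/4) = 0.0000
U^8 x = (1.0000 * 1 - 0.0000 * 7, 0.0000 * 1 + 1.0000 * 7)
= (1.0000, 7.0000)
||U^8 x|| = sqrt(1.0000^2 + 7.0000^2) = sqrt(50.0000) = 7.0711

7.0711


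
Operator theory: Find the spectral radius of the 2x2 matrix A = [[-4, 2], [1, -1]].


For a 2x2 matrix, eigenvalues satisfy lambda^2 - (trace)*lambda + det = 0
trace = -4 + -1 = -5
det = -4*-1 - 2*1 = 2
discriminant = (-5)^2 - 4*(2) = 17
spectral radius = max |eigenvalue| = 4.5616

4.5616


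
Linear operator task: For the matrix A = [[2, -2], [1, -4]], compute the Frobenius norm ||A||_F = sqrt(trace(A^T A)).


||A||_F^2 = sum a_ij^2
= 2^2 + (-2)^2 + 1^2 + (-4)^2
= 4 + 4 + 1 + 16 = 25
||A||_F = sqrt(25) = 5.0000

5.0000


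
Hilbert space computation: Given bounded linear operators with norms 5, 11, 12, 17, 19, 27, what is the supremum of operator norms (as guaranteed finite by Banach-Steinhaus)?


By the Uniform Boundedness Principle, the supremum of norms is finite.
sup_k ||T_k|| = max(5, 11, 12, 17, 19, 27) = 27

27


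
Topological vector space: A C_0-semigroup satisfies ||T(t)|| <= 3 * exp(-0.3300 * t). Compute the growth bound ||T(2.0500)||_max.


||T(2.0500)|| <= 3 * exp(-0.3300 * 2.0500)
= 3 * exp(-0.6765)
= 3 * 0.5084
= 1.5252

1.5252


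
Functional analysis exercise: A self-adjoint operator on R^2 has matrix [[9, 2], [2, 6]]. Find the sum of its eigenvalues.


For a self-adjoint (symmetric) matrix, the eigenvalues are real.
The sum of eigenvalues equals the trace of the matrix.
trace = 9 + 6 = 15

15


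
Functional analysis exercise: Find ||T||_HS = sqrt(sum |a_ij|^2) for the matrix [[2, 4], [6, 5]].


The Hilbert-Schmidt norm is sqrt(sum of squares of all entries).
Sum of squares = 2^2 + 4^2 + 6^2 + 5^2
= 4 + 16 + 36 + 25 = 81
||T||_HS = sqrt(81) = 9.0000

9.0000


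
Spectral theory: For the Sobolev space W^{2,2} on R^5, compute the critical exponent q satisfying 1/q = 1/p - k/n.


Using the Sobolev embedding formula: 1/q = 1/p - k/n
1/q = 1/2 - 2/5 = 1/10
q = 1/(1/10) = 10

10.0000


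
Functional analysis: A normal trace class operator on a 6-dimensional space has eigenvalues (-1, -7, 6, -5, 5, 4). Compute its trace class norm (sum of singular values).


For a normal operator, singular values equal |eigenvalues|.
Trace norm = sum |lambda_i| = 1 + 7 + 6 + 5 + 5 + 4
= 28

28


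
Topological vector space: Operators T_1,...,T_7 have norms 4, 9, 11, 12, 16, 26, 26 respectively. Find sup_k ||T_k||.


By the Uniform Boundedness Principle, the supremum of norms is finite.
sup_k ||T_k|| = max(4, 9, 11, 12, 16, 26, 26) = 26

26


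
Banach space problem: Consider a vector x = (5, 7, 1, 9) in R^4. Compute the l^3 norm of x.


The l^3 norm = (sum |x_i|^3)^(1/3)
Sum of 3th powers = 125 + 343 + 1 + 729 = 1198
||x||_3 = (1198)^(1/3) = 10.6207

10.6207


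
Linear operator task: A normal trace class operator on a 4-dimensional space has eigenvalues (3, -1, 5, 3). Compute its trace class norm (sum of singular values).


For a normal operator, singular values equal |eigenvalues|.
Trace norm = sum |lambda_i| = 3 + 1 + 5 + 3
= 12

12


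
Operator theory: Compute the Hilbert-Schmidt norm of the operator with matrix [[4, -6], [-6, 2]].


The Hilbert-Schmidt norm is sqrt(sum of squares of all entries).
Sum of squares = 4^2 + (-6)^2 + (-6)^2 + 2^2
= 16 + 36 + 36 + 4 = 92
||T||_HS = sqrt(92) = 9.5917

9.5917


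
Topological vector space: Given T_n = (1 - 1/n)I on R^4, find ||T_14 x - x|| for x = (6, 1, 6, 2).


T_14 x - x = (1 - 1/14)x - x = -x/14
||x|| = sqrt(77) = 8.7750
||T_14 x - x|| = ||x||/14 = 8.7750/14 = 0.6268

0.6268


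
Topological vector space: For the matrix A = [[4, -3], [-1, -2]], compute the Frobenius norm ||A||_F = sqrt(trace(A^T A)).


||A||_F^2 = sum a_ij^2
= 4^2 + (-3)^2 + (-1)^2 + (-2)^2
= 16 + 9 + 1 + 4 = 30
||A||_F = sqrt(30) = 5.4772

5.4772


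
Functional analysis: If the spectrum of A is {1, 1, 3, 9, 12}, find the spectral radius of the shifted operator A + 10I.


Spectrum of A + 10I = {11, 11, 13, 19, 22}
Spectral radius = max |lambda| over the shifted spectrum
= max(11, 11, 13, 19, 22) = 22

22


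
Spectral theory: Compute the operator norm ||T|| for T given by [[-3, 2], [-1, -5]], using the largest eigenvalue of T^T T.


A^T A = [[10, -1], [-1, 29]]
trace(A^T A) = 39, det(A^T A) = 289
discriminant = 39^2 - 4*289 = 365
Largest eigenvalue of A^T A = (trace + sqrt(disc))/2 = 29.0525
||T|| = sqrt(29.0525) = 5.3900

5.3900


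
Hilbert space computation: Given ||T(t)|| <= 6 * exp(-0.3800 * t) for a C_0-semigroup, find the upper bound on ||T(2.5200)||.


||T(2.5200)|| <= 6 * exp(-0.3800 * 2.5200)
= 6 * exp(-0.9576)
= 6 * 0.3838
= 2.3029

2.3029


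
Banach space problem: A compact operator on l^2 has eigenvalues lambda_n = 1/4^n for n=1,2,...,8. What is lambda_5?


The eigenvalue formula gives lambda_5 = 1/4^5
= 1/1024
= 9.7656e-04

9.7656e-04


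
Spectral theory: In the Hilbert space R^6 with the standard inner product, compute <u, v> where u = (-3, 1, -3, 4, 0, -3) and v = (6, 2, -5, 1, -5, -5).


Computing the standard inner product <u, v> = sum u_i * v_i
= -3*6 + 1*2 + -3*-5 + 4*1 + 0*-5 + -3*-5
= -18 + 2 + 15 + 4 + 0 + 15
= 18

18


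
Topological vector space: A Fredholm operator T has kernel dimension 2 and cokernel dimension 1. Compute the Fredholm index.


The Fredholm index is defined as ind(T) = dim(ker T) - dim(coker T)
= 2 - 1
= 1

1


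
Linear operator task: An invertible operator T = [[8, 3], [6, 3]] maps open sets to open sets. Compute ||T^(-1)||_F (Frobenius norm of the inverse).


det(T) = 8*3 - 3*6 = 6
T^(-1) = (1/6) * [[3, -3], [-6, 8]] = [[0.5000, -0.5000], [-1.0000, 1.3333]]
||T^(-1)||_F^2 = 0.5000^2 + (-0.5000)^2 + (-1.0000)^2 + 1.3333^2 = 3.2778
||T^(-1)||_F = sqrt(3.2778) = 1.8105

1.8105


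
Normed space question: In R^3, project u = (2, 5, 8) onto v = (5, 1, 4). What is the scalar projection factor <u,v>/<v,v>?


Computing <u,v> = 2*5 + 5*1 + 8*4 = 47
Computing <v,v> = 5^2 + 1^2 + 4^2 = 42
Projection coefficient = 47/42 = 1.1190

1.1190


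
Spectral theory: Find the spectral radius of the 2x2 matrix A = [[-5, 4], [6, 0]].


For a 2x2 matrix, eigenvalues satisfy lambda^2 - (trace)*lambda + det = 0
trace = -5 + 0 = -5
det = -5*0 - 4*6 = -24
discriminant = (-5)^2 - 4*(-24) = 121
spectral radius = max |eigenvalue| = 8.0000

8.0000


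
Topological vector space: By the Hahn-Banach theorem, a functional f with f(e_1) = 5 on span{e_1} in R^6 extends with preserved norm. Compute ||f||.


The norm of f is given by ||f|| = sup_{||x||=1} |f(x)|.
On span{e_1}, ||e_1|| = 1, so ||f|| = |f(e_1)| / ||e_1||
= |5| / 1 = 5.0000

5.0000


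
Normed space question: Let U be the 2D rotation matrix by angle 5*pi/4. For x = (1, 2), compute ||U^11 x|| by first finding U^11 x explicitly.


U is a rotation by theta = 5*pi/4
U^11 = rotation by 11*theta = 55*pi/4 = 7*pi/4 (mod 2*pi)
cos(7*pi/4) = 0.7071, sin(7*pi/4) = -0.7071
U^11 x = (0.7071 * 1 - -0.7071 * 2, -0.7071 * 1 + 0.7071 * 2)
= (2.1213, 0.7071)
||U^11 x|| = sqrt(2.1213^2 + 0.7071^2) = sqrt(5.0000) = 2.2361

2.2361


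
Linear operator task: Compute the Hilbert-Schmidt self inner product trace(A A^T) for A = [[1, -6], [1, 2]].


trace(A * A^T) = sum of squares of all entries
= 1^2 + (-6)^2 + 1^2 + 2^2
= 1 + 36 + 1 + 4
= 42

42


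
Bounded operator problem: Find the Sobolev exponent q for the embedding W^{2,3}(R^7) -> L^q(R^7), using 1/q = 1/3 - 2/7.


Using the Sobolev embedding formula: 1/q = 1/p - k/n
1/q = 1/3 - 2/7 = 1/21
q = 1/(1/21) = 21

21.0000


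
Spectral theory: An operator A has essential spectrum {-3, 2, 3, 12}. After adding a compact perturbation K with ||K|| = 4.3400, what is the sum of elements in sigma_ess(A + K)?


By Weyl's theorem, the essential spectrum is invariant under compact perturbations.
sigma_ess(A + K) = sigma_ess(A) = {-3, 2, 3, 12}
Sum = -3 + 2 + 3 + 12 = 14

14


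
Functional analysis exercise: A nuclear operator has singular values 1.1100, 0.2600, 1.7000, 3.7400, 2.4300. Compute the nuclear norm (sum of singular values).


The nuclear norm is the sum of all singular values.
||T||_1 = 1.1100 + 0.2600 + 1.7000 + 3.7400 + 2.4300
= 9.2400

9.2400


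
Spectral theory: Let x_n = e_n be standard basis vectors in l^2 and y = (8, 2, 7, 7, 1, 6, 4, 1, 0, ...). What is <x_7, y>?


x_7 = e_7 is the standard basis vector with 1 in position 7.
<x_7, y> = y_7 = 4
As n -> infinity, <x_n, y> -> 0, confirming weak convergence of (x_n) to 0.

4


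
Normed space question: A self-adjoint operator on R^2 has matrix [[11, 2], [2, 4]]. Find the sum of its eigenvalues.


For a self-adjoint (symmetric) matrix, the eigenvalues are real.
The sum of eigenvalues equals the trace of the matrix.
trace = 11 + 4 = 15

15


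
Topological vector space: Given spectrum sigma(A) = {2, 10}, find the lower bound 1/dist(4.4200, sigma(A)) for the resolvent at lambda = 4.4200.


dist(4.4200, {2, 10}) = min(|4.4200 - 2|, |4.4200 - 10|)
= min(2.4200, 5.5800) = 2.4200
Resolvent bound = 1/2.4200 = 0.4132

0.4132


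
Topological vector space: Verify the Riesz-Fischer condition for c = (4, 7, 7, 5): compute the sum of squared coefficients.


sum |c_n|^2 = 4^2 + 7^2 + 7^2 + 5^2
= 16 + 49 + 49 + 25
= 139

139


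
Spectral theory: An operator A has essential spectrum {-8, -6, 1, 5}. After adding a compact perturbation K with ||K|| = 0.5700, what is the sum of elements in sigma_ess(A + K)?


By Weyl's theorem, the essential spectrum is invariant under compact perturbations.
sigma_ess(A + K) = sigma_ess(A) = {-8, -6, 1, 5}
Sum = -8 + -6 + 1 + 5 = -8

-8


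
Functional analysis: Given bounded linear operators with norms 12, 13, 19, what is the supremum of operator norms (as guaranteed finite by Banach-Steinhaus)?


By the Uniform Boundedness Principle, the supremum of norms is finite.
sup_k ||T_k|| = max(12, 13, 19) = 19

19


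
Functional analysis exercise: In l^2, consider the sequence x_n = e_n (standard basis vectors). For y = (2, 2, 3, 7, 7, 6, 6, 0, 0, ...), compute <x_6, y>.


x_6 = e_6 is the standard basis vector with 1 in position 6.
<x_6, y> = y_6 = 6
As n -> infinity, <x_n, y> -> 0, confirming weak convergence of (x_n) to 0.

6


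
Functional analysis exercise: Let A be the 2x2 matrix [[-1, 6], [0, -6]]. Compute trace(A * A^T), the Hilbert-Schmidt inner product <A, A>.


trace(A * A^T) = sum of squares of all entries
= (-1)^2 + 6^2 + 0^2 + (-6)^2
= 1 + 36 + 0 + 36
= 73

73


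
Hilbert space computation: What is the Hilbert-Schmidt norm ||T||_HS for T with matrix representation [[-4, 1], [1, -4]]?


The Hilbert-Schmidt norm is sqrt(sum of squares of all entries).
Sum of squares = (-4)^2 + 1^2 + 1^2 + (-4)^2
= 16 + 1 + 1 + 16 = 34
||T||_HS = sqrt(34) = 5.8310

5.8310


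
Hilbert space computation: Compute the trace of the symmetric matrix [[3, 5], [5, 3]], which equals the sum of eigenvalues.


For a self-adjoint (symmetric) matrix, the eigenvalues are real.
The sum of eigenvalues equals the trace of the matrix.
trace = 3 + 3 = 6

6


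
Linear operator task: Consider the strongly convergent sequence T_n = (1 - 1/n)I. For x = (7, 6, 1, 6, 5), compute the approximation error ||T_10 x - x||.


T_10 x - x = (1 - 1/10)x - x = -x/10
||x|| = sqrt(147) = 12.1244
||T_10 x - x|| = ||x||/10 = 12.1244/10 = 1.2124

1.2124


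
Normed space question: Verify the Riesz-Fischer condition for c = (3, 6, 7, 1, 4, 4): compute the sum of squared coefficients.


sum |c_n|^2 = 3^2 + 6^2 + 7^2 + 1^2 + 4^2 + 4^2
= 9 + 36 + 49 + 1 + 16 + 16
= 127

127


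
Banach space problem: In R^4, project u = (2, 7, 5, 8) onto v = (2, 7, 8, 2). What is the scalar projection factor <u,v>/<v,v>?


Computing <u,v> = 2*2 + 7*7 + 5*8 + 8*2 = 109
Computing <v,v> = 2^2 + 7^2 + 8^2 + 2^2 = 121
Projection coefficient = 109/121 = 0.9008

0.9008


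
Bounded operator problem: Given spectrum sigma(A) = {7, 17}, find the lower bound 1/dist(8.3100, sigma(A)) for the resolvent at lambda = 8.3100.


dist(8.3100, {7, 17}) = min(|8.3100 - 7|, |8.3100 - 17|)
= min(1.3100, 8.6900) = 1.3100
Resolvent bound = 1/1.3100 = 0.7634

0.7634


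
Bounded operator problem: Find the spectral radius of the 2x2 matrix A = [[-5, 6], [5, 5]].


For a 2x2 matrix, eigenvalues satisfy lambda^2 - (trace)*lambda + det = 0
trace = -5 + 5 = 0
det = -5*5 - 6*5 = -55
discriminant = 0^2 - 4*(-55) = 220
spectral radius = max |eigenvalue| = 7.4162

7.4162


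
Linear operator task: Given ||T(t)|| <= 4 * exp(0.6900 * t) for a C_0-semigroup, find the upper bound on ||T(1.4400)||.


||T(1.4400)|| <= 4 * exp(0.6900 * 1.4400)
= 4 * exp(0.9936)
= 4 * 2.7009
= 10.8038

10.8038


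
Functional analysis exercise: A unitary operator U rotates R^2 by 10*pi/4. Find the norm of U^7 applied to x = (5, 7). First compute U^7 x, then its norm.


U is a rotation by theta = 10*pi/4
U^7 = rotation by 7*theta = 70*pi/4 = 6*pi/4 (mod 2*pi)
cos(6*pi/4) = 0.0000, sin(6*pi/4) = -1.0000
U^7 x = (0.0000 * 5 - -1.0000 * 7, -1.0000 * 5 + 0.0000 * 7)
= (7.0000, -5.0000)
||U^7 x|| = sqrt(7.0000^2 + (-5.0000)^2) = sqrt(74.0000) = 8.6023

8.6023


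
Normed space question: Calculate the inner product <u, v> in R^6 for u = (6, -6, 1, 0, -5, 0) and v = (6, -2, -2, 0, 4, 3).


Computing the standard inner product <u, v> = sum u_i * v_i
= 6*6 + -6*-2 + 1*-2 + 0*0 + -5*4 + 0*3
= 36 + 12 + -2 + 0 + -20 + 0
= 26

26


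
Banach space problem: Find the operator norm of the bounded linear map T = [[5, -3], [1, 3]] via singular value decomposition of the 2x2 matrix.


A^T A = [[26, -12], [-12, 18]]
trace(A^T A) = 44, det(A^T A) = 324
discriminant = 44^2 - 4*324 = 640
Largest eigenvalue of A^T A = (trace + sqrt(disc))/2 = 34.6491
||T|| = sqrt(34.6491) = 5.8863

5.8863


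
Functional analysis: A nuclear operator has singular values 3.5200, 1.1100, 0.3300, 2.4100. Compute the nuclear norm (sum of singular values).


The nuclear norm is the sum of all singular values.
||T||_1 = 3.5200 + 1.1100 + 0.3300 + 2.4100
= 7.3700

7.3700


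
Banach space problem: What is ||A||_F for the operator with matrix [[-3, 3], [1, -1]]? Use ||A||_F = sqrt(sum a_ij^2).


||A||_F^2 = sum a_ij^2
= (-3)^2 + 3^2 + 1^2 + (-1)^2
= 9 + 9 + 1 + 1 = 20
||A||_F = sqrt(20) = 4.4721

4.4721


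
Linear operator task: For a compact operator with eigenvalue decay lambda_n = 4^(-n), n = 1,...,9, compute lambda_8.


The eigenvalue formula gives lambda_8 = 1/4^8
= 1/65536
= 1.5259e-05

1.5259e-05


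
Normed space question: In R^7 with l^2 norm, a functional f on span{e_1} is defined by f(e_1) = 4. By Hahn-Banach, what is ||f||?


The norm of f is given by ||f|| = sup_{||x||=1} |f(x)|.
On span{e_1}, ||e_1|| = 1, so ||f|| = |f(e_1)| / ||e_1||
= |4| / 1 = 4.0000

4.0000


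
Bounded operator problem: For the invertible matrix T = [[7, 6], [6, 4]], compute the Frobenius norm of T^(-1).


det(T) = 7*4 - 6*6 = -8
T^(-1) = (1/-8) * [[4, -6], [-6, 7]] = [[-0.5000, 0.7500], [0.7500, -0.8750]]
||T^(-1)||_F^2 = (-0.5000)^2 + 0.7500^2 + 0.7500^2 + (-0.8750)^2 = 2.1406
||T^(-1)||_F = sqrt(2.1406) = 1.4631

1.4631


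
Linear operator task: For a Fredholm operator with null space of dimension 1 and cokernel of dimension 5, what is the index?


The Fredholm index is defined as ind(T) = dim(ker T) - dim(coker T)
= 1 - 5
= -4

-4


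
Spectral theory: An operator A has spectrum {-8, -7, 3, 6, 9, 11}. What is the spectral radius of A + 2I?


Spectrum of A + 2I = {-6, -5, 5, 8, 11, 13}
Spectral radius = max |lambda| over the shifted spectrum
= max(6, 5, 5, 8, 11, 13) = 13

13


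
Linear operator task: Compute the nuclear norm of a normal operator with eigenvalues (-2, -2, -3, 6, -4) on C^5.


For a normal operator, singular values equal |eigenvalues|.
Trace norm = sum |lambda_i| = 2 + 2 + 3 + 6 + 4
= 17

17


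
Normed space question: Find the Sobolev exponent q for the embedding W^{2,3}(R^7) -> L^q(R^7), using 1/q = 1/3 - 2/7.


Using the Sobolev embedding formula: 1/q = 1/p - k/n
1/q = 1/3 - 2/7 = 1/21
q = 1/(1/21) = 21

21.0000


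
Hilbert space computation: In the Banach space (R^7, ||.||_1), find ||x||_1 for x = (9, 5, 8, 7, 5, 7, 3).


The l^1 norm equals the sum of absolute values of all components.
||x||_1 = 9 + 5 + 8 + 7 + 5 + 7 + 3
= 44

44.0000


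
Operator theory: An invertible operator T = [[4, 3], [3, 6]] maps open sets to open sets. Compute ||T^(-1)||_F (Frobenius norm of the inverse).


det(T) = 4*6 - 3*3 = 15
T^(-1) = (1/15) * [[6, -3], [-3, 4]] = [[0.4000, -0.2000], [-0.2000, 0.2667]]
||T^(-1)||_F^2 = 0.4000^2 + (-0.2000)^2 + (-0.2000)^2 + 0.2667^2 = 0.3111
||T^(-1)||_F = sqrt(0.3111) = 0.5578

0.5578


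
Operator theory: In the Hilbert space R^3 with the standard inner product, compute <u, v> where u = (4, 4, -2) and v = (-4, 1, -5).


Computing the standard inner product <u, v> = sum u_i * v_i
= 4*-4 + 4*1 + -2*-5
= -16 + 4 + 10
= -2

-2


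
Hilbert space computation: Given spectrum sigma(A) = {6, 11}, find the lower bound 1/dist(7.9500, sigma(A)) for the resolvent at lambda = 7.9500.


dist(7.9500, {6, 11}) = min(|7.9500 - 6|, |7.9500 - 11|)
= min(1.9500, 3.0500) = 1.9500
Resolvent bound = 1/1.9500 = 0.5128

0.5128


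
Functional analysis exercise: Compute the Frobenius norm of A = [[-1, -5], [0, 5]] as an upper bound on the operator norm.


||A||_F^2 = sum a_ij^2
= (-1)^2 + (-5)^2 + 0^2 + 5^2
= 1 + 25 + 0 + 25 = 51
||A||_F = sqrt(51) = 7.1414

7.1414


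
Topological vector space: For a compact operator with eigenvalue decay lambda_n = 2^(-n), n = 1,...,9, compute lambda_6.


The eigenvalue formula gives lambda_6 = 1/2^6
= 1/64
= 0.0156

0.0156


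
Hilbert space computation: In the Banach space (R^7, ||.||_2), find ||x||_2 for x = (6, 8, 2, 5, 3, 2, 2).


The l^2 norm = (sum |x_i|^2)^(1/2)
Sum of 2th powers = 36 + 64 + 4 + 25 + 9 + 4 + 4 = 146
||x||_2 = (146)^(1/2) = 12.0830

12.0830


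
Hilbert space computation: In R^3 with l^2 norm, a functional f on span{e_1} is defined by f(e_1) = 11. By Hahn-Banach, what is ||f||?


The norm of f is given by ||f|| = sup_{||x||=1} |f(x)|.
On span{e_1}, ||e_1|| = 1, so ||f|| = |f(e_1)| / ||e_1||
= |11| / 1 = 11.0000

11.0000


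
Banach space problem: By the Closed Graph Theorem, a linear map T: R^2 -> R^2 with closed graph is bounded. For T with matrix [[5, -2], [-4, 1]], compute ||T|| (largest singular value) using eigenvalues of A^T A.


A^T A = [[41, -14], [-14, 5]]
trace(A^T A) = 46, det(A^T A) = 9
discriminant = 46^2 - 4*9 = 2080
Largest eigenvalue of A^T A = (trace + sqrt(disc))/2 = 45.8035
||T|| = sqrt(45.8035) = 6.7678

6.7678


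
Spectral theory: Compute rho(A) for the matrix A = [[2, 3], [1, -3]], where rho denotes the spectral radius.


For a 2x2 matrix, eigenvalues satisfy lambda^2 - (trace)*lambda + det = 0
trace = 2 + -3 = -1
det = 2*-3 - 3*1 = -9
discriminant = (-1)^2 - 4*(-9) = 37
spectral radius = max |eigenvalue| = 3.5414

3.5414


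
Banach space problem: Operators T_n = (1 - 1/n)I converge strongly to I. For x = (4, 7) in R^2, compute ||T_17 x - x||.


T_17 x - x = (1 - 1/17)x - x = -x/17
||x|| = sqrt(65) = 8.0623
||T_17 x - x|| = ||x||/17 = 8.0623/17 = 0.4743

0.4743


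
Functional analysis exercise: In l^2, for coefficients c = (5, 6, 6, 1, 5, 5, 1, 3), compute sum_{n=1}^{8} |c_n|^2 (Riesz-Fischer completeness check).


sum |c_n|^2 = 5^2 + 6^2 + 6^2 + 1^2 + 5^2 + 5^2 + 1^2 + 3^2
= 25 + 36 + 36 + 1 + 25 + 25 + 1 + 9
= 158

158


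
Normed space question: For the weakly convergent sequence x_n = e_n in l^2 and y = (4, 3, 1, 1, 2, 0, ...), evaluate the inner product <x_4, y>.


x_4 = e_4 is the standard basis vector with 1 in position 4.
<x_4, y> = y_4 = 1
As n -> infinity, <x_n, y> -> 0, confirming weak convergence of (x_n) to 0.

1


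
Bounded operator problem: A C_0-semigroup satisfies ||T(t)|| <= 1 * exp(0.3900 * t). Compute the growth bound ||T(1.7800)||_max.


||T(1.7800)|| <= 1 * exp(0.3900 * 1.7800)
= 1 * exp(0.6942)
= 1 * 2.0021
= 2.0021

2.0021


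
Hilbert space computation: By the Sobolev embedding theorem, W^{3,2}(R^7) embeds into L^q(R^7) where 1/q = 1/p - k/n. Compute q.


Using the Sobolev embedding formula: 1/q = 1/p - k/n
1/q = 1/2 - 3/7 = 1/14
q = 1/(1/14) = 14

14.0000


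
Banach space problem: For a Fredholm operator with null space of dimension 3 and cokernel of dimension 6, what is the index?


The Fredholm index is defined as ind(T) = dim(ker T) - dim(coker T)
= 3 - 6
= -3

-3


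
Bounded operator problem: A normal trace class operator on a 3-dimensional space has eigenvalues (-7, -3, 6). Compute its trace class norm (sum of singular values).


For a normal operator, singular values equal |eigenvalues|.
Trace norm = sum |lambda_i| = 7 + 3 + 6
= 16

16


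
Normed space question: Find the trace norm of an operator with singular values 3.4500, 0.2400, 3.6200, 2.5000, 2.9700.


The nuclear norm is the sum of all singular values.
||T||_1 = 3.4500 + 0.2400 + 3.6200 + 2.5000 + 2.9700
= 12.7800

12.7800


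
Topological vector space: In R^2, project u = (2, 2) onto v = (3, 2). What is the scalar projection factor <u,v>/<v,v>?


Computing <u,v> = 2*3 + 2*2 = 10
Computing <v,v> = 3^2 + 2^2 = 13
Projection coefficient = 10/13 = 0.7692

0.7692


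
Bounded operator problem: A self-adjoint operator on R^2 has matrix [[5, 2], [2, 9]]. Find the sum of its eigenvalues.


For a self-adjoint (symmetric) matrix, the eigenvalues are real.
The sum of eigenvalues equals the trace of the matrix.
trace = 5 + 9 = 14

14
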